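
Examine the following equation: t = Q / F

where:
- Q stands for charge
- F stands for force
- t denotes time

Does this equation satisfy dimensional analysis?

No

Q (charge) has dimensions [I T].
F (force) has dimensions [L M T^-2].
t (time) has dimensions [T].

Left side: [T]
Right side: [I L^-1 M^-1 T^3]

The two sides have different dimensions, so the equation is NOT dimensionally consistent.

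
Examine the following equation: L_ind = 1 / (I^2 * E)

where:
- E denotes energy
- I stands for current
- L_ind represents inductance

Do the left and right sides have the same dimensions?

No

E (energy) has dimensions [L^2 M T^-2].
I (current) has dimensions [I].
L_ind (inductance) has dimensions [I^-2 L^2 M T^-2].

Left side: [I^-2 L^2 M T^-2]
Right side: [I^-2 L^-2 M^-1 T^2]

The two sides have different dimensions, so the equation is NOT dimensionally consistent.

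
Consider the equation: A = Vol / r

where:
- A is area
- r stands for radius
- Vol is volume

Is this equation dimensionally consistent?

Yes

A (area) has dimensions [L^2].
r (radius) has dimensions [L].
Vol (volume) has dimensions [L^3].

Left side: [L^2]
Right side: [L^2]

Both sides have the same dimensions, so the equation is dimensionally consistent.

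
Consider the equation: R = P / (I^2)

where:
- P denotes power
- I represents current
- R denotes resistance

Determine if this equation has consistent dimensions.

Yes

P (power) has dimensions [L^2 M T^-3].
I (current) has dimensions [I].
R (resistance) has dimensions [I^-2 L^2 M T^-3].

Left side: [I^-2 L^2 M T^-3]
Right side: [I^-2 L^2 M T^-3]

Both sides have the same dimensions, so the equation is dimensionally consistent.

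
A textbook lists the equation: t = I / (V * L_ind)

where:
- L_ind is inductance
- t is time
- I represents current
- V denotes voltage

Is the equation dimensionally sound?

No

L_ind (inductance) has dimensions [I^-2 L^2 M T^-2].
t (time) has dimensions [T].
I (current) has dimensions [I].
V (voltage) has dimensions [I^-1 L^2 M T^-3].

Left side: [T]
Right side: [I^4 L^-4 M^-2 T^5]

The two sides have different dimensions, so the equation is NOT dimensionally consistent.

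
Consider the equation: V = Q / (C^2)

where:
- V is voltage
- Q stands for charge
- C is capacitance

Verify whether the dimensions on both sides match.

No

V (voltage) has dimensions [I^-1 L^2 M T^-3].
Q (charge) has dimensions [I T].
C (capacitance) has dimensions [I^2 L^-2 M^-1 T^4].

Left side: [I^-1 L^2 M T^-3]
Right side: [I^-3 L^4 M^2 T^-7]

The two sides have different dimensions, so the equation is NOT dimensionally consistent.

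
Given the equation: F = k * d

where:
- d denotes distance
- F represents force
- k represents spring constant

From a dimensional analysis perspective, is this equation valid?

Yes

d (distance) has dimensions [L].
F (force) has dimensions [L M T^-2].
k (spring constant) has dimensions [M T^-2].

Left side: [L M T^-2]
Right side: [L M T^-2]

Both sides have the same dimensions, so the equation is dimensionally consistent.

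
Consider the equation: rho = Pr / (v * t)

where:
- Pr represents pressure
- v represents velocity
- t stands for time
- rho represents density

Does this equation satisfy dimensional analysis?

No

Pr (pressure) has dimensions [L^-1 M T^-2].
v (velocity) has dimensions [L T^-1].
t (time) has dimensions [T].
rho (density) has dimensions [L^-3 M].

Left side: [L^-3 M]
Right side: [L^-2 M T^-2]

The two sides have different dimensions, so the equation is NOT dimensionally consistent.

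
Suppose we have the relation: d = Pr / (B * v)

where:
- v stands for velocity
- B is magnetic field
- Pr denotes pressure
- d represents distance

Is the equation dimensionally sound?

No

v (velocity) has dimensions [L T^-1].
B (magnetic field) has dimensions [I^-1 M T^-2].
Pr (pressure) has dimensions [L^-1 M T^-2].
d (distance) has dimensions [L].

Left side: [L]
Right side: [I L^-2 T]

The two sides have different dimensions, so the equation is NOT dimensionally consistent.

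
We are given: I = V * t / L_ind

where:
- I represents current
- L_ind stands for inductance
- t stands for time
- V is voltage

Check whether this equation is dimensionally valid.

Yes

I (current) has dimensions [I].
L_ind (inductance) has dimensions [I^-2 L^2 M T^-2].
t (time) has dimensions [T].
V (voltage) has dimensions [I^-1 L^2 M T^-3].

Left side: [I]
Right side: [I]

Both sides have the same dimensions, so the equation is dimensionally consistent.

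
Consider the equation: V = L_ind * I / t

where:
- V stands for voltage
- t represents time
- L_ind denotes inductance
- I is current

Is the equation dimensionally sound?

Yes

V (voltage) has dimensions [I^-1 L^2 M T^-3].
t (time) has dimensions [T].
L_ind (inductance) has dimensions [I^-2 L^2 M T^-2].
I (current) has dimensions [I].

Left side: [I^-1 L^2 M T^-3]
Right side: [I^-1 L^2 M T^-3]

Both sides have the same dimensions, so the equation is dimensionally consistent.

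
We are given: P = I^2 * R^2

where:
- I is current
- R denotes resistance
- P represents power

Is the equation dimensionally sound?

No

I (current) has dimensions [I].
R (resistance) has dimensions [I^-2 L^2 M T^-3].
P (power) has dimensions [L^2 M T^-3].

Left side: [L^2 M T^-3]
Right side: [I^-2 L^4 M^2 T^-6]

The two sides have different dimensions, so the equation is NOT dimensionally consistent.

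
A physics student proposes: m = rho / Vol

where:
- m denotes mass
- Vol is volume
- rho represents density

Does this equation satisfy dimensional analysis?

No

m (mass) has dimensions [M].
Vol (volume) has dimensions [L^3].
rho (density) has dimensions [L^-3 M].

Left side: [M]
Right side: [L^-6 M]

The two sides have different dimensions, so the equation is NOT dimensionally consistent.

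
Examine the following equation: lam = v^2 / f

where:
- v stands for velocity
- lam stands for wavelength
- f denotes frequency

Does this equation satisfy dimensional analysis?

No

v (velocity) has dimensions [L T^-1].
lam (wavelength) has dimensions [L].
f (frequency) has dimensions [T^-1].

Left side: [L]
Right side: [L^2 T^-1]

The two sides have different dimensions, so the equation is NOT dimensionally consistent.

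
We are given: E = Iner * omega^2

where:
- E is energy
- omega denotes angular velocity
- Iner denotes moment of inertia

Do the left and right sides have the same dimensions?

Yes

E (energy) has dimensions [L^2 M T^-2].
omega (angular velocity) has dimensions [T^-1].
Iner (moment of inertia) has dimensions [L^2 M].

Left side: [L^2 M T^-2]
Right side: [L^2 M T^-2]

Both sides have the same dimensions, so the equation is dimensionally consistent.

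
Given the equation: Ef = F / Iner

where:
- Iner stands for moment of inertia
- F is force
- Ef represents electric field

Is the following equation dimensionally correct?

No

Iner (moment of inertia) has dimensions [L^2 M].
F (force) has dimensions [L M T^-2].
Ef (electric field) has dimensions [I^-1 L M T^-3].

Left side: [I^-1 L M T^-3]
Right side: [L^-1 T^-2]

The two sides have different dimensions, so the equation is NOT dimensionally consistent.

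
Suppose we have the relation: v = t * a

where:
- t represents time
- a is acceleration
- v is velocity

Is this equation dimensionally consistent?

Yes

t (time) has dimensions [T].
a (acceleration) has dimensions [L T^-2].
v (velocity) has dimensions [L T^-1].

Left side: [L T^-1]
Right side: [L T^-1]

Both sides have the same dimensions, so the equation is dimensionally consistent.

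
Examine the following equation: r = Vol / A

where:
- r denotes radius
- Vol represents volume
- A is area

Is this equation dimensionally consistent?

Yes

r (radius) has dimensions [L].
Vol (volume) has dimensions [L^3].
A (area) has dimensions [L^2].

Left side: [L]
Right side: [L]

Both sides have the same dimensions, so the equation is dimensionally consistent.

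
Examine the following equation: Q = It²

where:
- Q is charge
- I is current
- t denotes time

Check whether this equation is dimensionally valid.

No

Q (charge) has dimensions [I T].
I (current) has dimensions [I].
t (time) has dimensions [T].

Left side: [I T]
Right side: [I T^2]

The two sides have different dimensions, so the equation is NOT dimensionally consistent.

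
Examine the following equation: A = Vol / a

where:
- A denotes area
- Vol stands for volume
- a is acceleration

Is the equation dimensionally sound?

No

A (area) has dimensions [L^2].
Vol (volume) has dimensions [L^3].
a (acceleration) has dimensions [L T^-2].

Left side: [L^2]
Right side: [L^2 T^2]

The two sides have different dimensions, so the equation is NOT dimensionally consistent.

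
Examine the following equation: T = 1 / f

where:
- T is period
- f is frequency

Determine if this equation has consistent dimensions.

Yes

T (period) has dimensions [T].
f (frequency) has dimensions [T^-1].

Left side: [T]
Right side: [T]

Both sides have the same dimensions, so the equation is dimensionally consistent.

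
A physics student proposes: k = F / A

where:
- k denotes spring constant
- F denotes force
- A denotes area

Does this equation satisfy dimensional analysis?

No

k (spring constant) has dimensions [M T^-2].
F (force) has dimensions [L M T^-2].
A (area) has dimensions [L^2].

Left side: [M T^-2]
Right side: [L^-1 M T^-2]

The two sides have different dimensions, so the equation is NOT dimensionally consistent.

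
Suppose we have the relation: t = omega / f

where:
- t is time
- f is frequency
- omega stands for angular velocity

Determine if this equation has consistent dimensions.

No

t (time) has dimensions [T].
f (frequency) has dimensions [T^-1].
omega (angular velocity) has dimensions [T^-1].

Left side: [T]
Right side: [dimensionless]

The two sides have different dimensions, so the equation is NOT dimensionally consistent.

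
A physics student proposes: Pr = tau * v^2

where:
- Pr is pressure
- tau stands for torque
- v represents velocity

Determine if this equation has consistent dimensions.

No

Pr (pressure) has dimensions [L^-1 M T^-2].
tau (torque) has dimensions [L^2 M T^-2].
v (velocity) has dimensions [L T^-1].

Left side: [L^-1 M T^-2]
Right side: [L^4 M T^-4]

The two sides have different dimensions, so the equation is NOT dimensionally consistent.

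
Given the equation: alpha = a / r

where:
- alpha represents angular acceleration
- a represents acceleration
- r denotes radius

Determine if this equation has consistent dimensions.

Yes

alpha (angular acceleration) has dimensions [T^-2].
a (acceleration) has dimensions [L T^-2].
r (radius) has dimensions [L].

Left side: [T^-2]
Right side: [T^-2]

Both sides have the same dimensions, so the equation is dimensionally consistent.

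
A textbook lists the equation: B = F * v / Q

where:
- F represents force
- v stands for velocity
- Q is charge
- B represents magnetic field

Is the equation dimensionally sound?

No

F (force) has dimensions [L M T^-2].
v (velocity) has dimensions [L T^-1].
Q (charge) has dimensions [I T].
B (magnetic field) has dimensions [I^-1 M T^-2].

Left side: [I^-1 M T^-2]
Right side: [I^-1 L^2 M T^-4]

The two sides have different dimensions, so the equation is NOT dimensionally consistent.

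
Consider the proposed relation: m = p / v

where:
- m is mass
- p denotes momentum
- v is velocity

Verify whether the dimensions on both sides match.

Yes

m (mass) has dimensions [M].
p (momentum) has dimensions [L M T^-1].
v (velocity) has dimensions [L T^-1].

Left side: [M]
Right side: [M]

Both sides have the same dimensions, so the equation is dimensionally consistent.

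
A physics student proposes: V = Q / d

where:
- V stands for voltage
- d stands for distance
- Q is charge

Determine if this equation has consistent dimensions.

No

V (voltage) has dimensions [I^-1 L^2 M T^-3].
d (distance) has dimensions [L].
Q (charge) has dimensions [I T].

Left side: [I^-1 L^2 M T^-3]
Right side: [I L^-1 T]

The two sides have different dimensions, so the equation is NOT dimensionally consistent.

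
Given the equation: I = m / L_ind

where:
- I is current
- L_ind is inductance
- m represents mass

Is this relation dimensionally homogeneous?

No

I (current) has dimensions [I].
L_ind (inductance) has dimensions [I^-2 L^2 M T^-2].
m (mass) has dimensions [M].

Left side: [I]
Right side: [I^2 L^-2 T^2]

The two sides have different dimensions, so the equation is NOT dimensionally consistent.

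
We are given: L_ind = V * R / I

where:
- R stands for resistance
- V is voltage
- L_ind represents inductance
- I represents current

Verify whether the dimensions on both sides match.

No

R (resistance) has dimensions [I^-2 L^2 M T^-3].
V (voltage) has dimensions [I^-1 L^2 M T^-3].
L_ind (inductance) has dimensions [I^-2 L^2 M T^-2].
I (current) has dimensions [I].

Left side: [I^-2 L^2 M T^-2]
Right side: [I^-4 L^4 M^2 T^-6]

The two sides have different dimensions, so the equation is NOT dimensionally consistent.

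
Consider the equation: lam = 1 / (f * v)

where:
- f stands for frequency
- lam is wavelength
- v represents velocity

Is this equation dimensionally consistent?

No

f (frequency) has dimensions [T^-1].
lam (wavelength) has dimensions [L].
v (velocity) has dimensions [L T^-1].

Left side: [L]
Right side: [L^-1 T^2]

The two sides have different dimensions, so the equation is NOT dimensionally consistent.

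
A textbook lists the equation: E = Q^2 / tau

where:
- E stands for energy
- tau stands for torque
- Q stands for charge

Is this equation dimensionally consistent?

No

E (energy) has dimensions [L^2 M T^-2].
tau (torque) has dimensions [L^2 M T^-2].
Q (charge) has dimensions [I T].

Left side: [L^2 M T^-2]
Right side: [I^2 L^-2 M^-1 T^4]

The two sides have different dimensions, so the equation is NOT dimensionally consistent.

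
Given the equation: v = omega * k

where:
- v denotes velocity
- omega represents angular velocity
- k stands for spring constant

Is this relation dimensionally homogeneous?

No

v (velocity) has dimensions [L T^-1].
omega (angular velocity) has dimensions [T^-1].
k (spring constant) has dimensions [M T^-2].

Left side: [L T^-1]
Right side: [M T^-3]

The two sides have different dimensions, so the equation is NOT dimensionally consistent.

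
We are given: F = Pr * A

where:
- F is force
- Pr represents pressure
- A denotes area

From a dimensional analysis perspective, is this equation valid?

Yes

F (force) has dimensions [L M T^-2].
Pr (pressure) has dimensions [L^-1 M T^-2].
A (area) has dimensions [L^2].

Left side: [L M T^-2]
Right side: [L M T^-2]

Both sides have the same dimensions, so the equation is dimensionally consistent.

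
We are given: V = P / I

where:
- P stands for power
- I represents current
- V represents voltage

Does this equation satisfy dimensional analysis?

Yes

P (power) has dimensions [L^2 M T^-3].
I (current) has dimensions [I].
V (voltage) has dimensions [I^-1 L^2 M T^-3].

Left side: [I^-1 L^2 M T^-3]
Right side: [I^-1 L^2 M T^-3]

Both sides have the same dimensions, so the equation is dimensionally consistent.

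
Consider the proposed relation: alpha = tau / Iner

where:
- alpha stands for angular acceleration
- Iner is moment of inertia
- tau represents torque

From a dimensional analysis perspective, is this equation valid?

Yes

alpha (angular acceleration) has dimensions [T^-2].
Iner (moment of inertia) has dimensions [L^2 M].
tau (torque) has dimensions [L^2 M T^-2].

Left side: [T^-2]
Right side: [T^-2]

Both sides have the same dimensions, so the equation is dimensionally consistent.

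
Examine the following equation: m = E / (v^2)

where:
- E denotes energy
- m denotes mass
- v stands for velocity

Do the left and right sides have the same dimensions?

Yes

E (energy) has dimensions [L^2 M T^-2].
m (mass) has dimensions [M].
v (velocity) has dimensions [L T^-1].

Left side: [M]
Right side: [M]

Both sides have the same dimensions, so the equation is dimensionally consistent.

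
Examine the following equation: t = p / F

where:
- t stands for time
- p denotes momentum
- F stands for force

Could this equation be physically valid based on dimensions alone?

Yes

t (time) has dimensions [T].
p (momentum) has dimensions [L M T^-1].
F (force) has dimensions [L M T^-2].

Left side: [T]
Right side: [T]

Both sides have the same dimensions, so the equation is dimensionally consistent.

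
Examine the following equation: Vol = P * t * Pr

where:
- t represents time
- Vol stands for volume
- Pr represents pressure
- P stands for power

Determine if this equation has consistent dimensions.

No

t (time) has dimensions [T].
Vol (volume) has dimensions [L^3].
Pr (pressure) has dimensions [L^-1 M T^-2].
P (power) has dimensions [L^2 M T^-3].

Left side: [L^3]
Right side: [L M^2 T^-4]

The two sides have different dimensions, so the equation is NOT dimensionally consistent.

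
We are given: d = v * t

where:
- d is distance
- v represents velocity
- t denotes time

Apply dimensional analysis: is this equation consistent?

Yes

d (distance) has dimensions [L].
v (velocity) has dimensions [L T^-1].
t (time) has dimensions [T].

Left side: [L]
Right side: [L]

Both sides have the same dimensions, so the equation is dimensionally consistent.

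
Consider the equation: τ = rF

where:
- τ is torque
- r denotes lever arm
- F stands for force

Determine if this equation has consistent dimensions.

Yes

τ (torque) has dimensions [L^2 M T^-2].
r (lever arm) has dimensions [L].
F (force) has dimensions [L M T^-2].

Left side: [L^2 M T^-2]
Right side: [L^2 M T^-2]

Both sides have the same dimensions, so the equation is dimensionally consistent.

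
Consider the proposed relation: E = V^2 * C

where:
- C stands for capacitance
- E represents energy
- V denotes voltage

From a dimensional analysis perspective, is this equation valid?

Yes

C (capacitance) has dimensions [I^2 L^-2 M^-1 T^4].
E (energy) has dimensions [L^2 M T^-2].
V (voltage) has dimensions [I^-1 L^2 M T^-3].

Left side: [L^2 M T^-2]
Right side: [L^2 M T^-2]

Both sides have the same dimensions, so the equation is dimensionally consistent.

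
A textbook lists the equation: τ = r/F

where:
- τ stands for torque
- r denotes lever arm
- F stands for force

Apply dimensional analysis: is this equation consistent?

No

τ (torque) has dimensions [L^2 M T^-2].
r (lever arm) has dimensions [L].
F (force) has dimensions [L M T^-2].

Left side: [L^2 M T^-2]
Right side: [M^-1 T^2]

The two sides have different dimensions, so the equation is NOT dimensionally consistent.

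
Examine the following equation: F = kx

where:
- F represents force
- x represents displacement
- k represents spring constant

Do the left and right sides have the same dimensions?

Yes

F (force) has dimensions [L M T^-2].
x (displacement) has dimensions [L].
k (spring constant) has dimensions [M T^-2].

Left side: [L M T^-2]
Right side: [L M T^-2]

Both sides have the same dimensions, so the equation is dimensionally consistent.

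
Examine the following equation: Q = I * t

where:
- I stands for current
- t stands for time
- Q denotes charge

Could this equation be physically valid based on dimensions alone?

Yes

I (current) has dimensions [I].
t (time) has dimensions [T].
Q (charge) has dimensions [I T].

Left side: [I T]
Right side: [I T]

Both sides have the same dimensions, so the equation is dimensionally consistent.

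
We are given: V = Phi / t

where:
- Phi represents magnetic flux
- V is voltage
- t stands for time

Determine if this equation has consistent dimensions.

Yes

Phi (magnetic flux) has dimensions [I^-1 L^2 M T^-2].
V (voltage) has dimensions [I^-1 L^2 M T^-3].
t (time) has dimensions [T].

Left side: [I^-1 L^2 M T^-3]
Right side: [I^-1 L^2 M T^-3]

Both sides have the same dimensions, so the equation is dimensionally consistent.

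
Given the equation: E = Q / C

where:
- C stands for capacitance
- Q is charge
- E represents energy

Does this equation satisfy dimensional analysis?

No

C (capacitance) has dimensions [I^2 L^-2 M^-1 T^4].
Q (charge) has dimensions [I T].
E (energy) has dimensions [L^2 M T^-2].

Left side: [L^2 M T^-2]
Right side: [I^-1 L^2 M T^-3]

The two sides have different dimensions, so the equation is NOT dimensionally consistent.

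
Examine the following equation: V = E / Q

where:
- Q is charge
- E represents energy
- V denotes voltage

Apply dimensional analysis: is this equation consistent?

Yes

Q (charge) has dimensions [I T].
E (energy) has dimensions [L^2 M T^-2].
V (voltage) has dimensions [I^-1 L^2 M T^-3].

Left side: [I^-1 L^2 M T^-3]
Right side: [I^-1 L^2 M T^-3]

Both sides have the same dimensions, so the equation is dimensionally consistent.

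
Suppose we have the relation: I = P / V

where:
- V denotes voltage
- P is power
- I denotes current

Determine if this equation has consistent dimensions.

Yes

V (voltage) has dimensions [I^-1 L^2 M T^-3].
P (power) has dimensions [L^2 M T^-3].
I (current) has dimensions [I].

Left side: [I]
Right side: [I]

Both sides have the same dimensions, so the equation is dimensionally consistent.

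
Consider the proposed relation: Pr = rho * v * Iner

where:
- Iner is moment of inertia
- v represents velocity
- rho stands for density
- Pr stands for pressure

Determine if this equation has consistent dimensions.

No

Iner (moment of inertia) has dimensions [L^2 M].
v (velocity) has dimensions [L T^-1].
rho (density) has dimensions [L^-3 M].
Pr (pressure) has dimensions [L^-1 M T^-2].

Left side: [L^-1 M T^-2]
Right side: [M^2 T^-1]

The two sides have different dimensions, so the equation is NOT dimensionally consistent.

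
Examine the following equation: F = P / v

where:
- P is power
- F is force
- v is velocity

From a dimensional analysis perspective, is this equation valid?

Yes

P (power) has dimensions [L^2 M T^-3].
F (force) has dimensions [L M T^-2].
v (velocity) has dimensions [L T^-1].

Left side: [L M T^-2]
Right side: [L M T^-2]

Both sides have the same dimensions, so the equation is dimensionally consistent.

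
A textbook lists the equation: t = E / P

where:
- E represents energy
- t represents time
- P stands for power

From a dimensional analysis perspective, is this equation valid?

Yes

E (energy) has dimensions [L^2 M T^-2].
t (time) has dimensions [T].
P (power) has dimensions [L^2 M T^-3].

Left side: [T]
Right side: [T]

Both sides have the same dimensions, so the equation is dimensionally consistent.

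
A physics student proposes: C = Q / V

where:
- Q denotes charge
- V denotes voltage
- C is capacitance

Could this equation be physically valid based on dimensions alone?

Yes

Q (charge) has dimensions [I T].
V (voltage) has dimensions [I^-1 L^2 M T^-3].
C (capacitance) has dimensions [I^2 L^-2 M^-1 T^4].

Left side: [I^2 L^-2 M^-1 T^4]
Right side: [I^2 L^-2 M^-1 T^4]

Both sides have the same dimensions, so the equation is dimensionally consistent.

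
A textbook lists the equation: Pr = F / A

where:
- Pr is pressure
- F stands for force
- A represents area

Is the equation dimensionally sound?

Yes

Pr (pressure) has dimensions [L^-1 M T^-2].
F (force) has dimensions [L M T^-2].
A (area) has dimensions [L^2].

Left side: [L^-1 M T^-2]
Right side: [L^-1 M T^-2]

Both sides have the same dimensions, so the equation is dimensionally consistent.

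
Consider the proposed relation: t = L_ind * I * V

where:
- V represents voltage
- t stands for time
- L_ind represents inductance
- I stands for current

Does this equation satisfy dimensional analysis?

No

V (voltage) has dimensions [I^-1 L^2 M T^-3].
t (time) has dimensions [T].
L_ind (inductance) has dimensions [I^-2 L^2 M T^-2].
I (current) has dimensions [I].

Left side: [T]
Right side: [I^-2 L^4 M^2 T^-5]

The two sides have different dimensions, so the equation is NOT dimensionally consistent.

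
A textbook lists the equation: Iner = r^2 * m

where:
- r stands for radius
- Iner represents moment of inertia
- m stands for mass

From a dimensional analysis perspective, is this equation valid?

Yes

r (radius) has dimensions [L].
Iner (moment of inertia) has dimensions [L^2 M].
m (mass) has dimensions [M].

Left side: [L^2 M]
Right side: [L^2 M]

Both sides have the same dimensions, so the equation is dimensionally consistent.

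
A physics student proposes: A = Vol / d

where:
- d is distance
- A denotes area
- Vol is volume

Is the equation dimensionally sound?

Yes

d (distance) has dimensions [L].
A (area) has dimensions [L^2].
Vol (volume) has dimensions [L^3].

Left side: [L^2]
Right side: [L^2]

Both sides have the same dimensions, so the equation is dimensionally consistent.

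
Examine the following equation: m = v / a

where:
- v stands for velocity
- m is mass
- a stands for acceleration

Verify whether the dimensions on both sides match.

No

v (velocity) has dimensions [L T^-1].
m (mass) has dimensions [M].
a (acceleration) has dimensions [L T^-2].

Left side: [M]
Right side: [T]

The two sides have different dimensions, so the equation is NOT dimensionally consistent.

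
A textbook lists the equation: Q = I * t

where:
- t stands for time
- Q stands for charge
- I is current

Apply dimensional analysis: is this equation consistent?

Yes

t (time) has dimensions [T].
Q (charge) has dimensions [I T].
I (current) has dimensions [I].

Left side: [I T]
Right side: [I T]

Both sides have the same dimensions, so the equation is dimensionally consistent.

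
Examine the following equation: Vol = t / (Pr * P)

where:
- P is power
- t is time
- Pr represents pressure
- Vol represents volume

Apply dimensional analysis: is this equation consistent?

No

P (power) has dimensions [L^2 M T^-3].
t (time) has dimensions [T].
Pr (pressure) has dimensions [L^-1 M T^-2].
Vol (volume) has dimensions [L^3].

Left side: [L^3]
Right side: [L^-1 M^-2 T^6]

The two sides have different dimensions, so the equation is NOT dimensionally consistent.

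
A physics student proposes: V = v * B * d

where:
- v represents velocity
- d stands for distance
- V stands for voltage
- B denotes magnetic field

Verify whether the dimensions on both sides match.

Yes

v (velocity) has dimensions [L T^-1].
d (distance) has dimensions [L].
V (voltage) has dimensions [I^-1 L^2 M T^-3].
B (magnetic field) has dimensions [I^-1 M T^-2].

Left side: [I^-1 L^2 M T^-3]
Right side: [I^-1 L^2 M T^-3]

Both sides have the same dimensions, so the equation is dimensionally consistent.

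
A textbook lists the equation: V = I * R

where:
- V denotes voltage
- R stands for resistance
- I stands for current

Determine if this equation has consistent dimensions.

Yes

V (voltage) has dimensions [I^-1 L^2 M T^-3].
R (resistance) has dimensions [I^-2 L^2 M T^-3].
I (current) has dimensions [I].

Left side: [I^-1 L^2 M T^-3]
Right side: [I^-1 L^2 M T^-3]

Both sides have the same dimensions, so the equation is dimensionally consistent.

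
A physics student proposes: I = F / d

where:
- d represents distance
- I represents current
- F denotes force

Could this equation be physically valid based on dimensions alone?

No

d (distance) has dimensions [L].
I (current) has dimensions [I].
F (force) has dimensions [L M T^-2].

Left side: [I]
Right side: [M T^-2]

The two sides have different dimensions, so the equation is NOT dimensionally consistent.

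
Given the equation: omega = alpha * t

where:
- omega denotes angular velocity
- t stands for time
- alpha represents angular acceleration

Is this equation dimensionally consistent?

Yes

omega (angular velocity) has dimensions [T^-1].
t (time) has dimensions [T].
alpha (angular acceleration) has dimensions [T^-2].

Left side: [T^-1]
Right side: [T^-1]

Both sides have the same dimensions, so the equation is dimensionally consistent.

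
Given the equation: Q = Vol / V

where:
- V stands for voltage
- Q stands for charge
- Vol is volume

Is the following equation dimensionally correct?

No

V (voltage) has dimensions [I^-1 L^2 M T^-3].
Q (charge) has dimensions [I T].
Vol (volume) has dimensions [L^3].

Left side: [I T]
Right side: [I L M^-1 T^3]

The two sides have different dimensions, so the equation is NOT dimensionally consistent.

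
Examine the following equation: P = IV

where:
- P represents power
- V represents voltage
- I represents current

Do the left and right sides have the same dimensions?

Yes

P (power) has dimensions [L^2 M T^-3].
V (voltage) has dimensions [I^-1 L^2 M T^-3].
I (current) has dimensions [I].

Left side: [L^2 M T^-3]
Right side: [L^2 M T^-3]

Both sides have the same dimensions, so the equation is dimensionally consistent.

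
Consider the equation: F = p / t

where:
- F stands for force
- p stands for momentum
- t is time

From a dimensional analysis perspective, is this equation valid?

Yes

F (force) has dimensions [L M T^-2].
p (momentum) has dimensions [L M T^-1].
t (time) has dimensions [T].

Left side: [L M T^-2]
Right side: [L M T^-2]

Both sides have the same dimensions, so the equation is dimensionally consistent.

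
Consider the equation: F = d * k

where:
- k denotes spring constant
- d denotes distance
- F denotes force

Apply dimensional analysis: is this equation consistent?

Yes

k (spring constant) has dimensions [M T^-2].
d (distance) has dimensions [L].
F (force) has dimensions [L M T^-2].

Left side: [L M T^-2]
Right side: [L M T^-2]

Both sides have the same dimensions, so the equation is dimensionally consistent.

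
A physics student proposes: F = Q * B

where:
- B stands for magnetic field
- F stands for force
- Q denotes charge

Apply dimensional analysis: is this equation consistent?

No

B (magnetic field) has dimensions [I^-1 M T^-2].
F (force) has dimensions [L M T^-2].
Q (charge) has dimensions [I T].

Left side: [L M T^-2]
Right side: [M T^-1]

The two sides have different dimensions, so the equation is NOT dimensionally consistent.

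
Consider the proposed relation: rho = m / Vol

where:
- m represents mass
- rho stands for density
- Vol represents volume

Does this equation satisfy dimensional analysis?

Yes

m (mass) has dimensions [M].
rho (density) has dimensions [L^-3 M].
Vol (volume) has dimensions [L^3].

Left side: [L^-3 M]
Right side: [L^-3 M]

Both sides have the same dimensions, so the equation is dimensionally consistent.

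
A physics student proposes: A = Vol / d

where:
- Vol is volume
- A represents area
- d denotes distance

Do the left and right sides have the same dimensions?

Yes

Vol (volume) has dimensions [L^3].
A (area) has dimensions [L^2].
d (distance) has dimensions [L].

Left side: [L^2]
Right side: [L^2]

Both sides have the same dimensions, so the equation is dimensionally consistent.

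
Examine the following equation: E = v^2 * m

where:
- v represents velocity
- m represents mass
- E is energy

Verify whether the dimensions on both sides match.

Yes

v (velocity) has dimensions [L T^-1].
m (mass) has dimensions [M].
E (energy) has dimensions [L^2 M T^-2].

Left side: [L^2 M T^-2]
Right side: [L^2 M T^-2]

Both sides have the same dimensions, so the equation is dimensionally consistent.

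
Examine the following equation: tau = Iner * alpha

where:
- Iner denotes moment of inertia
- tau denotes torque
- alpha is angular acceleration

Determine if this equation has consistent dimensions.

Yes

Iner (moment of inertia) has dimensions [L^2 M].
tau (torque) has dimensions [L^2 M T^-2].
alpha (angular acceleration) has dimensions [T^-2].

Left side: [L^2 M T^-2]
Right side: [L^2 M T^-2]

Both sides have the same dimensions, so the equation is dimensionally consistent.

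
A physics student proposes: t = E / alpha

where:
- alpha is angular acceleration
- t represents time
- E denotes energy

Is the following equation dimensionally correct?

No

alpha (angular acceleration) has dimensions [T^-2].
t (time) has dimensions [T].
E (energy) has dimensions [L^2 M T^-2].

Left side: [T]
Right side: [L^2 M]

The two sides have different dimensions, so the equation is NOT dimensionally consistent.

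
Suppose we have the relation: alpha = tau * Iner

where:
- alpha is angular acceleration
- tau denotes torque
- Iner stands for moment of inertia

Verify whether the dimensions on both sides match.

No

alpha (angular acceleration) has dimensions [T^-2].
tau (torque) has dimensions [L^2 M T^-2].
Iner (moment of inertia) has dimensions [L^2 M].

Left side: [T^-2]
Right side: [L^4 M^2 T^-2]

The two sides have different dimensions, so the equation is NOT dimensionally consistent.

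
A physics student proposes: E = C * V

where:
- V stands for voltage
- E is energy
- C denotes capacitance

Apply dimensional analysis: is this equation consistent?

No

V (voltage) has dimensions [I^-1 L^2 M T^-3].
E (energy) has dimensions [L^2 M T^-2].
C (capacitance) has dimensions [I^2 L^-2 M^-1 T^4].

Left side: [L^2 M T^-2]
Right side: [I T]

The two sides have different dimensions, so the equation is NOT dimensionally consistent.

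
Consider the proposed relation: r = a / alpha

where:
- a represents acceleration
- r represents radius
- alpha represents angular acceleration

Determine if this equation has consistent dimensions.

Yes

a (acceleration) has dimensions [L T^-2].
r (radius) has dimensions [L].
alpha (angular acceleration) has dimensions [T^-2].

Left side: [L]
Right side: [L]

Both sides have the same dimensions, so the equation is dimensionally consistent.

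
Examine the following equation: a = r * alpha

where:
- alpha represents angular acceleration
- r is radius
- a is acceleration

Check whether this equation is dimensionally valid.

Yes

alpha (angular acceleration) has dimensions [T^-2].
r (radius) has dimensions [L].
a (acceleration) has dimensions [L T^-2].

Left side: [L T^-2]
Right side: [L T^-2]

Both sides have the same dimensions, so the equation is dimensionally consistent.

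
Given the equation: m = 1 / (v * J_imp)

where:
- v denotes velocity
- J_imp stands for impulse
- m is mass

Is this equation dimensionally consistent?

No

v (velocity) has dimensions [L T^-1].
J_imp (impulse) has dimensions [L M T^-1].
m (mass) has dimensions [M].

Left side: [M]
Right side: [L^-2 M^-1 T^2]

The two sides have different dimensions, so the equation is NOT dimensionally consistent.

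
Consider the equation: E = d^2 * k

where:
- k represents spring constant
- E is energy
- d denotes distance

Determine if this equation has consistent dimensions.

Yes

k (spring constant) has dimensions [M T^-2].
E (energy) has dimensions [L^2 M T^-2].
d (distance) has dimensions [L].

Left side: [L^2 M T^-2]
Right side: [L^2 M T^-2]

Both sides have the same dimensions, so the equation is dimensionally consistent.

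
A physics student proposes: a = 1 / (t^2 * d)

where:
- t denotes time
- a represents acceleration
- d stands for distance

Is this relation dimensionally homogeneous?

No

t (time) has dimensions [T].
a (acceleration) has dimensions [L T^-2].
d (distance) has dimensions [L].

Left side: [L T^-2]
Right side: [L^-1 T^-2]

The two sides have different dimensions, so the equation is NOT dimensionally consistent.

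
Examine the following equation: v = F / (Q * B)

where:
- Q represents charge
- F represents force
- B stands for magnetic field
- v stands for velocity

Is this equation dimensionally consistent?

Yes

Q (charge) has dimensions [I T].
F (force) has dimensions [L M T^-2].
B (magnetic field) has dimensions [I^-1 M T^-2].
v (velocity) has dimensions [L T^-1].

Left side: [L T^-1]
Right side: [L T^-1]

Both sides have the same dimensions, so the equation is dimensionally consistent.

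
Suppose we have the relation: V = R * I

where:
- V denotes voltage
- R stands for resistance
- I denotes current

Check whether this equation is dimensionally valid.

Yes

V (voltage) has dimensions [I^-1 L^2 M T^-3].
R (resistance) has dimensions [I^-2 L^2 M T^-3].
I (current) has dimensions [I].

Left side: [I^-1 L^2 M T^-3]
Right side: [I^-1 L^2 M T^-3]

Both sides have the same dimensions, so the equation is dimensionally consistent.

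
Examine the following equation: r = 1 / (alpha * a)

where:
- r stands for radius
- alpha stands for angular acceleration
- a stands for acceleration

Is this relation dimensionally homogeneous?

No

r (radius) has dimensions [L].
alpha (angular acceleration) has dimensions [T^-2].
a (acceleration) has dimensions [L T^-2].

Left side: [L]
Right side: [L^-1 T^4]

The two sides have different dimensions, so the equation is NOT dimensionally consistent.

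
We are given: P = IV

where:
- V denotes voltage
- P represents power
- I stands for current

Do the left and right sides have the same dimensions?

Yes

V (voltage) has dimensions [I^-1 L^2 M T^-3].
P (power) has dimensions [L^2 M T^-3].
I (current) has dimensions [I].

Left side: [L^2 M T^-3]
Right side: [L^2 M T^-3]

Both sides have the same dimensions, so the equation is dimensionally consistent.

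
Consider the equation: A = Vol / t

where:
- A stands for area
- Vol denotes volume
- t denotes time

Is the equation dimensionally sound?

No

A (area) has dimensions [L^2].
Vol (volume) has dimensions [L^3].
t (time) has dimensions [T].

Left side: [L^2]
Right side: [L^3 T^-1]

The two sides have different dimensions, so the equation is NOT dimensionally consistent.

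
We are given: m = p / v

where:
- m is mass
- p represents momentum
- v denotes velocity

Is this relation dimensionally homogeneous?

Yes

m (mass) has dimensions [M].
p (momentum) has dimensions [L M T^-1].
v (velocity) has dimensions [L T^-1].

Left side: [M]
Right side: [M]

Both sides have the same dimensions, so the equation is dimensionally consistent.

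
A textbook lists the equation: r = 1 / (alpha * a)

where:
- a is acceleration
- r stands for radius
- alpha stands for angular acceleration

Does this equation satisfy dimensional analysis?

No

a (acceleration) has dimensions [L T^-2].
r (radius) has dimensions [L].
alpha (angular acceleration) has dimensions [T^-2].

Left side: [L]
Right side: [L^-1 T^4]

The two sides have different dimensions, so the equation is NOT dimensionally consistent.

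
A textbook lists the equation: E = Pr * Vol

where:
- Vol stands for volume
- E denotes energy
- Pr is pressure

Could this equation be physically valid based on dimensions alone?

Yes

Vol (volume) has dimensions [L^3].
E (energy) has dimensions [L^2 M T^-2].
Pr (pressure) has dimensions [L^-1 M T^-2].

Left side: [L^2 M T^-2]
Right side: [L^2 M T^-2]

Both sides have the same dimensions, so the equation is dimensionally consistent.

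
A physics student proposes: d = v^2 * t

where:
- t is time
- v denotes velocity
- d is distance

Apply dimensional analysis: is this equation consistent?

No

t (time) has dimensions [T].
v (velocity) has dimensions [L T^-1].
d (distance) has dimensions [L].

Left side: [L]
Right side: [L^2 T^-1]

The two sides have different dimensions, so the equation is NOT dimensionally consistent.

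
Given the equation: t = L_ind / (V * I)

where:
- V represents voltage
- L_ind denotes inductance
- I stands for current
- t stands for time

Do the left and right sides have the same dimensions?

No

V (voltage) has dimensions [I^-1 L^2 M T^-3].
L_ind (inductance) has dimensions [I^-2 L^2 M T^-2].
I (current) has dimensions [I].
t (time) has dimensions [T].

Left side: [T]
Right side: [I^-2 T]

The two sides have different dimensions, so the equation is NOT dimensionally consistent.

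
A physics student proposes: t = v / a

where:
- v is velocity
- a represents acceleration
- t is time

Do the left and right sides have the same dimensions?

Yes

v (velocity) has dimensions [L T^-1].
a (acceleration) has dimensions [L T^-2].
t (time) has dimensions [T].

Left side: [T]
Right side: [T]

Both sides have the same dimensions, so the equation is dimensionally consistent.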